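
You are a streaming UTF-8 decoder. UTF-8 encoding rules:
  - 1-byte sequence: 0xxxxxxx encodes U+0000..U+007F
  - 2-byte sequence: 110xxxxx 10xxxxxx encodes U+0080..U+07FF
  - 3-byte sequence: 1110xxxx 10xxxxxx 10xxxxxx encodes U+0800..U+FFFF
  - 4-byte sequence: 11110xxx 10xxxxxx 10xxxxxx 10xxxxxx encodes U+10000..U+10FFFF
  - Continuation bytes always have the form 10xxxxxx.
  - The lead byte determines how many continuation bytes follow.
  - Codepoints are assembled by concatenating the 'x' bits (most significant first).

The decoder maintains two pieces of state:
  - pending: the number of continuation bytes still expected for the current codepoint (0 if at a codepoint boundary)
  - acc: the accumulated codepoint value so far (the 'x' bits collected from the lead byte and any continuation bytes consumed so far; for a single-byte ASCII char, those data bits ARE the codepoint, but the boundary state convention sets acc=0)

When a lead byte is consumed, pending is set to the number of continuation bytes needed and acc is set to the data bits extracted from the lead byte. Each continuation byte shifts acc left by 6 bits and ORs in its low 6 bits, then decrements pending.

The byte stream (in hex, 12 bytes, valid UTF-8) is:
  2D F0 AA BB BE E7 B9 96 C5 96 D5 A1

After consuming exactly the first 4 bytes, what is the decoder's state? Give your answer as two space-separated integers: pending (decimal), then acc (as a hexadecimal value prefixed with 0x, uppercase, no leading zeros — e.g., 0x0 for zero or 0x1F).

Byte[0]=2D: 1-byte. pending=0, acc=0x0
Byte[1]=F0: 4-byte lead. pending=3, acc=0x0
Byte[2]=AA: continuation. acc=(acc<<6)|0x2A=0x2A, pending=2
Byte[3]=BB: continuation. acc=(acc<<6)|0x3B=0xABB, pending=1

Answer: 1 0xABB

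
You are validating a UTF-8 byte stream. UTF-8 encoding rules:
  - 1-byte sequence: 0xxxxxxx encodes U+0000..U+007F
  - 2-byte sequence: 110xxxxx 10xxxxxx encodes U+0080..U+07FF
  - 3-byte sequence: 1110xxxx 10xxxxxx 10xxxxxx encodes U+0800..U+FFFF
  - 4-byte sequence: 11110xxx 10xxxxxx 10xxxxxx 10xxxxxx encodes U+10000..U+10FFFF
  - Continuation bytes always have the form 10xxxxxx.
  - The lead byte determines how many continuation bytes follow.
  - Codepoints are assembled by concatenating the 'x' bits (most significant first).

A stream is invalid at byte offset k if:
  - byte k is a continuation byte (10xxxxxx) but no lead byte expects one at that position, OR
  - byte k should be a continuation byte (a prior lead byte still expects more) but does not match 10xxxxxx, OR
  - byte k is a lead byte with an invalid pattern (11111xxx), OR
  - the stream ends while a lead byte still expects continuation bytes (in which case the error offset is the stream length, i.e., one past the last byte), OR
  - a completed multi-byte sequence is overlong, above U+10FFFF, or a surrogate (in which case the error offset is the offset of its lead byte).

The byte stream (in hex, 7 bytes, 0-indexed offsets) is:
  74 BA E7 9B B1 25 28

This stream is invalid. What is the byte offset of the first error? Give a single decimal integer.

Answer: 1

Derivation:
Byte[0]=74: 1-byte ASCII. cp=U+0074
Byte[1]=BA: INVALID lead byte (not 0xxx/110x/1110/11110)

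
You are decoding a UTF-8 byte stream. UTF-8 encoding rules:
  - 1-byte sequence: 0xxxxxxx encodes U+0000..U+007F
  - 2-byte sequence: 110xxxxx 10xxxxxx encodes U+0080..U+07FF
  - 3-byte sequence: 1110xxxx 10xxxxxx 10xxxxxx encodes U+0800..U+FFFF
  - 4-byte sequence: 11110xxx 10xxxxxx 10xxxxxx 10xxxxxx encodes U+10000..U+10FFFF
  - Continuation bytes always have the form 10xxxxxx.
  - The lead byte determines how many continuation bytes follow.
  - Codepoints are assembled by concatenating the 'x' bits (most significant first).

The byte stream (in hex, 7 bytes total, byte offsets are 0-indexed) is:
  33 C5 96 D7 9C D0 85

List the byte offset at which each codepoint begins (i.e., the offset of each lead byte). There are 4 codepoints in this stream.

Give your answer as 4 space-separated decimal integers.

Answer: 0 1 3 5

Derivation:
Byte[0]=33: 1-byte ASCII. cp=U+0033
Byte[1]=C5: 2-byte lead, need 1 cont bytes. acc=0x5
Byte[2]=96: continuation. acc=(acc<<6)|0x16=0x156
Completed: cp=U+0156 (starts at byte 1)
Byte[3]=D7: 2-byte lead, need 1 cont bytes. acc=0x17
Byte[4]=9C: continuation. acc=(acc<<6)|0x1C=0x5DC
Completed: cp=U+05DC (starts at byte 3)
Byte[5]=D0: 2-byte lead, need 1 cont bytes. acc=0x10
Byte[6]=85: continuation. acc=(acc<<6)|0x05=0x405
Completed: cp=U+0405 (starts at byte 5)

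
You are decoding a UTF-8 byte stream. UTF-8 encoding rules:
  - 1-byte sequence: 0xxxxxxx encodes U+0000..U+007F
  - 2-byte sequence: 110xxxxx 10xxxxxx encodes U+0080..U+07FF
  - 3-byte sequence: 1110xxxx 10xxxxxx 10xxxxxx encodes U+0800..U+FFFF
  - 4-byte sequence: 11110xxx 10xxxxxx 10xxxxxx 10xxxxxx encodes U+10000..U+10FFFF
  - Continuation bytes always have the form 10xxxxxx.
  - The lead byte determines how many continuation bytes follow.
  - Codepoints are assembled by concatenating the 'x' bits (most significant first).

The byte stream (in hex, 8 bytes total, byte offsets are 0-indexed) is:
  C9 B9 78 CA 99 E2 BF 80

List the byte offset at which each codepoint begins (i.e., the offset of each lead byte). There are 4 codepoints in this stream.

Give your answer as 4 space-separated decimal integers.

Answer: 0 2 3 5

Derivation:
Byte[0]=C9: 2-byte lead, need 1 cont bytes. acc=0x9
Byte[1]=B9: continuation. acc=(acc<<6)|0x39=0x279
Completed: cp=U+0279 (starts at byte 0)
Byte[2]=78: 1-byte ASCII. cp=U+0078
Byte[3]=CA: 2-byte lead, need 1 cont bytes. acc=0xA
Byte[4]=99: continuation. acc=(acc<<6)|0x19=0x299
Completed: cp=U+0299 (starts at byte 3)
Byte[5]=E2: 3-byte lead, need 2 cont bytes. acc=0x2
Byte[6]=BF: continuation. acc=(acc<<6)|0x3F=0xBF
Byte[7]=80: continuation. acc=(acc<<6)|0x00=0x2FC0
Completed: cp=U+2FC0 (starts at byte 5)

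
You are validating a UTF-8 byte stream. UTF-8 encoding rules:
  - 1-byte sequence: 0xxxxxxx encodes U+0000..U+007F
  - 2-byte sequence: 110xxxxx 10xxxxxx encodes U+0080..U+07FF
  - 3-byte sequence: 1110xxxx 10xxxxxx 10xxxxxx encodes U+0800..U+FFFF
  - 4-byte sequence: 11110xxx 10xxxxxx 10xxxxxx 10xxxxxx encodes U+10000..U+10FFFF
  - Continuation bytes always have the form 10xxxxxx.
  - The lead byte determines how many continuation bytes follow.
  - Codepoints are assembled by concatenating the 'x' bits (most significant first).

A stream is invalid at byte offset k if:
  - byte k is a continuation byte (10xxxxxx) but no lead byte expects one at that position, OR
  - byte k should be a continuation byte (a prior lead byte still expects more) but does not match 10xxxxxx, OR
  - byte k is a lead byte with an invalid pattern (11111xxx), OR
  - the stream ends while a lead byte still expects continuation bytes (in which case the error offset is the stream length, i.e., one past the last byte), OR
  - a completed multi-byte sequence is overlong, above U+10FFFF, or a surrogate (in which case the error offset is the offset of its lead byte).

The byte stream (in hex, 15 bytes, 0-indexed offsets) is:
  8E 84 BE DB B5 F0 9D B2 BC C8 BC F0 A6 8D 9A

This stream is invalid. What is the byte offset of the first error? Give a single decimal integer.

Answer: 0

Derivation:
Byte[0]=8E: INVALID lead byte (not 0xxx/110x/1110/11110)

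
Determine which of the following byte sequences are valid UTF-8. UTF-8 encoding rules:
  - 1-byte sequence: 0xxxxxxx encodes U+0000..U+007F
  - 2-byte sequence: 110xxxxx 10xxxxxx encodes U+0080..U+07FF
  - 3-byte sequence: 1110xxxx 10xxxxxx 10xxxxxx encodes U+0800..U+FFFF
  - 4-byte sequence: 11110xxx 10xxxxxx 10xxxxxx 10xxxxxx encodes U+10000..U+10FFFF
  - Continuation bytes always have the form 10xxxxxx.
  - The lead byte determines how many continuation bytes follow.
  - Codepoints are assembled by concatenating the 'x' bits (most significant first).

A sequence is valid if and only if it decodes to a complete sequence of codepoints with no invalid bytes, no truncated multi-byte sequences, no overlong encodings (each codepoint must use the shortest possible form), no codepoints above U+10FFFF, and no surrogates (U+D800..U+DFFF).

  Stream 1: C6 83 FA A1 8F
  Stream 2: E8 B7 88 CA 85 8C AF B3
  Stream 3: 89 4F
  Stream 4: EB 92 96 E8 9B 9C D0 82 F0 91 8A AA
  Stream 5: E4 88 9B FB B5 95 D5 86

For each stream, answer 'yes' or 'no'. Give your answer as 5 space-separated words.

Answer: no no no yes no

Derivation:
Stream 1: error at byte offset 2. INVALID
Stream 2: error at byte offset 5. INVALID
Stream 3: error at byte offset 0. INVALID
Stream 4: decodes cleanly. VALID
Stream 5: error at byte offset 3. INVALID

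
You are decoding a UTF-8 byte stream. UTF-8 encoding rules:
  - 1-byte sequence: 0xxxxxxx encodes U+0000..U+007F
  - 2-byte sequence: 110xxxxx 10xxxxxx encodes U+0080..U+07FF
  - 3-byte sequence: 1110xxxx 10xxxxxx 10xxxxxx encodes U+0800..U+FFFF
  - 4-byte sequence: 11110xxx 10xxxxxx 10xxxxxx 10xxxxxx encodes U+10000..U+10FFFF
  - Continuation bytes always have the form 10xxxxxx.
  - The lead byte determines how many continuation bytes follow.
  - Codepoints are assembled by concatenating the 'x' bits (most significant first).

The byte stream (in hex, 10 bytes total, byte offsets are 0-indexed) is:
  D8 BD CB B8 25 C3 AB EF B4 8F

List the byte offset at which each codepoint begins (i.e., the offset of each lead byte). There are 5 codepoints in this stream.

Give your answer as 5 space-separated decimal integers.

Byte[0]=D8: 2-byte lead, need 1 cont bytes. acc=0x18
Byte[1]=BD: continuation. acc=(acc<<6)|0x3D=0x63D
Completed: cp=U+063D (starts at byte 0)
Byte[2]=CB: 2-byte lead, need 1 cont bytes. acc=0xB
Byte[3]=B8: continuation. acc=(acc<<6)|0x38=0x2F8
Completed: cp=U+02F8 (starts at byte 2)
Byte[4]=25: 1-byte ASCII. cp=U+0025
Byte[5]=C3: 2-byte lead, need 1 cont bytes. acc=0x3
Byte[6]=AB: continuation. acc=(acc<<6)|0x2B=0xEB
Completed: cp=U+00EB (starts at byte 5)
Byte[7]=EF: 3-byte lead, need 2 cont bytes. acc=0xF
Byte[8]=B4: continuation. acc=(acc<<6)|0x34=0x3F4
Byte[9]=8F: continuation. acc=(acc<<6)|0x0F=0xFD0F
Completed: cp=U+FD0F (starts at byte 7)

Answer: 0 2 4 5 7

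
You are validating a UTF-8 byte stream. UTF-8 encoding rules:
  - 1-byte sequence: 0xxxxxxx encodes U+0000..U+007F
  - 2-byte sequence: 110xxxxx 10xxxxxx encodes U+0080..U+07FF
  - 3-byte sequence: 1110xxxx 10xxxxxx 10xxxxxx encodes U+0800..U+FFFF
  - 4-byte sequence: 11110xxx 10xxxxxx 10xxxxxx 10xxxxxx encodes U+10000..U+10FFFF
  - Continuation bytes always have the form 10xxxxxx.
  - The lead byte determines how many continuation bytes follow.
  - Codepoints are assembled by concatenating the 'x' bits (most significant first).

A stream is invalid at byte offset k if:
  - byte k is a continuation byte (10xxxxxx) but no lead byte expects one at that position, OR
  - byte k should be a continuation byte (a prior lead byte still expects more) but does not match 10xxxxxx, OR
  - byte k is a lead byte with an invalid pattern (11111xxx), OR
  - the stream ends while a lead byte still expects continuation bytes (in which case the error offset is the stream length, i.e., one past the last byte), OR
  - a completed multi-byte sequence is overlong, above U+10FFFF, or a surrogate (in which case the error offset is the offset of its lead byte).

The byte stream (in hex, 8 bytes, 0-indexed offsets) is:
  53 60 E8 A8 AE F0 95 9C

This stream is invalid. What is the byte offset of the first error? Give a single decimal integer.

Answer: 8

Derivation:
Byte[0]=53: 1-byte ASCII. cp=U+0053
Byte[1]=60: 1-byte ASCII. cp=U+0060
Byte[2]=E8: 3-byte lead, need 2 cont bytes. acc=0x8
Byte[3]=A8: continuation. acc=(acc<<6)|0x28=0x228
Byte[4]=AE: continuation. acc=(acc<<6)|0x2E=0x8A2E
Completed: cp=U+8A2E (starts at byte 2)
Byte[5]=F0: 4-byte lead, need 3 cont bytes. acc=0x0
Byte[6]=95: continuation. acc=(acc<<6)|0x15=0x15
Byte[7]=9C: continuation. acc=(acc<<6)|0x1C=0x55C
Byte[8]: stream ended, expected continuation. INVALID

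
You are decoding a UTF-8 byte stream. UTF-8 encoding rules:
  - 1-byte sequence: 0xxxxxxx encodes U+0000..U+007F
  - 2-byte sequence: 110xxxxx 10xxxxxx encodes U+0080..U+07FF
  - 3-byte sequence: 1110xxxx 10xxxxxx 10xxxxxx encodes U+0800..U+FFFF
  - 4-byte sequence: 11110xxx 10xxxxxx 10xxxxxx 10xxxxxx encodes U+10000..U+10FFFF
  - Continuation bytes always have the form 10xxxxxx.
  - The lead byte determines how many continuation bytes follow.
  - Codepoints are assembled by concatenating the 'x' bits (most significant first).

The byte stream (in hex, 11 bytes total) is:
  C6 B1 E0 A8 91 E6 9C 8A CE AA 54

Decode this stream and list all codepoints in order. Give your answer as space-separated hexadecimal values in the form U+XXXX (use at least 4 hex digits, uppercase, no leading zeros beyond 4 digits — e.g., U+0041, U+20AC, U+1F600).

Byte[0]=C6: 2-byte lead, need 1 cont bytes. acc=0x6
Byte[1]=B1: continuation. acc=(acc<<6)|0x31=0x1B1
Completed: cp=U+01B1 (starts at byte 0)
Byte[2]=E0: 3-byte lead, need 2 cont bytes. acc=0x0
Byte[3]=A8: continuation. acc=(acc<<6)|0x28=0x28
Byte[4]=91: continuation. acc=(acc<<6)|0x11=0xA11
Completed: cp=U+0A11 (starts at byte 2)
Byte[5]=E6: 3-byte lead, need 2 cont bytes. acc=0x6
Byte[6]=9C: continuation. acc=(acc<<6)|0x1C=0x19C
Byte[7]=8A: continuation. acc=(acc<<6)|0x0A=0x670A
Completed: cp=U+670A (starts at byte 5)
Byte[8]=CE: 2-byte lead, need 1 cont bytes. acc=0xE
Byte[9]=AA: continuation. acc=(acc<<6)|0x2A=0x3AA
Completed: cp=U+03AA (starts at byte 8)
Byte[10]=54: 1-byte ASCII. cp=U+0054

Answer: U+01B1 U+0A11 U+670A U+03AA U+0054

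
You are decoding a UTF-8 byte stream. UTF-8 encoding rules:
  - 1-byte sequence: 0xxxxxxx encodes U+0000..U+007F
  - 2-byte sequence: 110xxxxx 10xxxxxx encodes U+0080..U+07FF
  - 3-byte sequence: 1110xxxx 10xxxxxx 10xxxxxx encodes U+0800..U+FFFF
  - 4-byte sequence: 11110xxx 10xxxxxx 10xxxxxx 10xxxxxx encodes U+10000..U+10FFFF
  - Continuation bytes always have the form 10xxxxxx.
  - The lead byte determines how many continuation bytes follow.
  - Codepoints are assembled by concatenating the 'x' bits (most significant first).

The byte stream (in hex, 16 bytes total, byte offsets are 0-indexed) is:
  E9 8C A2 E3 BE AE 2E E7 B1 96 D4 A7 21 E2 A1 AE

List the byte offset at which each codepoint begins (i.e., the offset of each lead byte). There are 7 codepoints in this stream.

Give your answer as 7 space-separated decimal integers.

Answer: 0 3 6 7 10 12 13

Derivation:
Byte[0]=E9: 3-byte lead, need 2 cont bytes. acc=0x9
Byte[1]=8C: continuation. acc=(acc<<6)|0x0C=0x24C
Byte[2]=A2: continuation. acc=(acc<<6)|0x22=0x9322
Completed: cp=U+9322 (starts at byte 0)
Byte[3]=E3: 3-byte lead, need 2 cont bytes. acc=0x3
Byte[4]=BE: continuation. acc=(acc<<6)|0x3E=0xFE
Byte[5]=AE: continuation. acc=(acc<<6)|0x2E=0x3FAE
Completed: cp=U+3FAE (starts at byte 3)
Byte[6]=2E: 1-byte ASCII. cp=U+002E
Byte[7]=E7: 3-byte lead, need 2 cont bytes. acc=0x7
Byte[8]=B1: continuation. acc=(acc<<6)|0x31=0x1F1
Byte[9]=96: continuation. acc=(acc<<6)|0x16=0x7C56
Completed: cp=U+7C56 (starts at byte 7)
Byte[10]=D4: 2-byte lead, need 1 cont bytes. acc=0x14
Byte[11]=A7: continuation. acc=(acc<<6)|0x27=0x527
Completed: cp=U+0527 (starts at byte 10)
Byte[12]=21: 1-byte ASCII. cp=U+0021
Byte[13]=E2: 3-byte lead, need 2 cont bytes. acc=0x2
Byte[14]=A1: continuation. acc=(acc<<6)|0x21=0xA1
Byte[15]=AE: continuation. acc=(acc<<6)|0x2E=0x286E
Completed: cp=U+286E (starts at byte 13)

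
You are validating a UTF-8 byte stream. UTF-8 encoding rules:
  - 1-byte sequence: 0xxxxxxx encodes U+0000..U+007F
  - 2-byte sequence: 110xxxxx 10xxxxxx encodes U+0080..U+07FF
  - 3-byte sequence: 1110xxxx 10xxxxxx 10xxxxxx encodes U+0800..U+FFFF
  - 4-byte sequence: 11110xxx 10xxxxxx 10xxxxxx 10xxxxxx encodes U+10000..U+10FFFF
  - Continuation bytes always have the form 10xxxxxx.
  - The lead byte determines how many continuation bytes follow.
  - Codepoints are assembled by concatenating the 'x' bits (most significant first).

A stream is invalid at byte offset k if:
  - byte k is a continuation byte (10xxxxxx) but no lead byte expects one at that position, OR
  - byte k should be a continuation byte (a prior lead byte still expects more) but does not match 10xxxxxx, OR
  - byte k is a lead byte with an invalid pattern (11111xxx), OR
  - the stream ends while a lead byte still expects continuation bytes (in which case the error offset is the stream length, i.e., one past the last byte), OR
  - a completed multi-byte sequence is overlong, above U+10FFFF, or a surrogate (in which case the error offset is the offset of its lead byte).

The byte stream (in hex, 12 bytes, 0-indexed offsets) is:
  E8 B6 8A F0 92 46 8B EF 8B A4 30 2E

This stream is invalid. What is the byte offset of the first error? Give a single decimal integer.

Byte[0]=E8: 3-byte lead, need 2 cont bytes. acc=0x8
Byte[1]=B6: continuation. acc=(acc<<6)|0x36=0x236
Byte[2]=8A: continuation. acc=(acc<<6)|0x0A=0x8D8A
Completed: cp=U+8D8A (starts at byte 0)
Byte[3]=F0: 4-byte lead, need 3 cont bytes. acc=0x0
Byte[4]=92: continuation. acc=(acc<<6)|0x12=0x12
Byte[5]=46: expected 10xxxxxx continuation. INVALID

Answer: 5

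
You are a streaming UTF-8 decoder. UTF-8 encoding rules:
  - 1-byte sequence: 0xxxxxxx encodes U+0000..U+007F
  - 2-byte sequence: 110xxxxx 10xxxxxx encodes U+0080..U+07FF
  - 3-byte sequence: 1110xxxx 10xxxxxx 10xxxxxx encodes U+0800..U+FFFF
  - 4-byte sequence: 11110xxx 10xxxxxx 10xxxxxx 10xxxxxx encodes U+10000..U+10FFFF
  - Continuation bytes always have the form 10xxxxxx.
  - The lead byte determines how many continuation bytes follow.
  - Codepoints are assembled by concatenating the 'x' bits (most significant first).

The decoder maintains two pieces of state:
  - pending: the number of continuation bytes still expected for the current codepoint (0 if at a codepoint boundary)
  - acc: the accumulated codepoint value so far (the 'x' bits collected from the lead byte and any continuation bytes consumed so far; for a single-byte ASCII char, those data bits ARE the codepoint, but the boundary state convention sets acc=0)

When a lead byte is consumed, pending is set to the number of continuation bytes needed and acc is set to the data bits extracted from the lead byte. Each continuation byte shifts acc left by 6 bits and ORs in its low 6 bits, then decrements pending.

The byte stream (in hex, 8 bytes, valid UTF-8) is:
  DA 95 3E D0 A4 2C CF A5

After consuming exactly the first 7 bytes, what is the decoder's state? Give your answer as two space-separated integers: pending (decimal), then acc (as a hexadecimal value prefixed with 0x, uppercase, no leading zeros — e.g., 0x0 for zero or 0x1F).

Byte[0]=DA: 2-byte lead. pending=1, acc=0x1A
Byte[1]=95: continuation. acc=(acc<<6)|0x15=0x695, pending=0
Byte[2]=3E: 1-byte. pending=0, acc=0x0
Byte[3]=D0: 2-byte lead. pending=1, acc=0x10
Byte[4]=A4: continuation. acc=(acc<<6)|0x24=0x424, pending=0
Byte[5]=2C: 1-byte. pending=0, acc=0x0
Byte[6]=CF: 2-byte lead. pending=1, acc=0xF

Answer: 1 0xF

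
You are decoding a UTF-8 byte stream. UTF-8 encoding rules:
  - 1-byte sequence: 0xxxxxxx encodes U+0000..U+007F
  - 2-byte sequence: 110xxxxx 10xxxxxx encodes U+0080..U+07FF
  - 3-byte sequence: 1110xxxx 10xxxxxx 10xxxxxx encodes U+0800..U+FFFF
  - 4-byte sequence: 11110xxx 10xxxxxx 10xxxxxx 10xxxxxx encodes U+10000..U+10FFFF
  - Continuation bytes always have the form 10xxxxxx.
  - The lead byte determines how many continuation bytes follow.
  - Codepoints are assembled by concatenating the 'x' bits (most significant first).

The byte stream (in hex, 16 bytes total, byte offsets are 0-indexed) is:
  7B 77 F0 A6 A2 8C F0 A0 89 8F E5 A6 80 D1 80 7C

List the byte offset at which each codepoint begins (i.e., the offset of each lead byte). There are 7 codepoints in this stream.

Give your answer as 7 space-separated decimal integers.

Byte[0]=7B: 1-byte ASCII. cp=U+007B
Byte[1]=77: 1-byte ASCII. cp=U+0077
Byte[2]=F0: 4-byte lead, need 3 cont bytes. acc=0x0
Byte[3]=A6: continuation. acc=(acc<<6)|0x26=0x26
Byte[4]=A2: continuation. acc=(acc<<6)|0x22=0x9A2
Byte[5]=8C: continuation. acc=(acc<<6)|0x0C=0x2688C
Completed: cp=U+2688C (starts at byte 2)
Byte[6]=F0: 4-byte lead, need 3 cont bytes. acc=0x0
Byte[7]=A0: continuation. acc=(acc<<6)|0x20=0x20
Byte[8]=89: continuation. acc=(acc<<6)|0x09=0x809
Byte[9]=8F: continuation. acc=(acc<<6)|0x0F=0x2024F
Completed: cp=U+2024F (starts at byte 6)
Byte[10]=E5: 3-byte lead, need 2 cont bytes. acc=0x5
Byte[11]=A6: continuation. acc=(acc<<6)|0x26=0x166
Byte[12]=80: continuation. acc=(acc<<6)|0x00=0x5980
Completed: cp=U+5980 (starts at byte 10)
Byte[13]=D1: 2-byte lead, need 1 cont bytes. acc=0x11
Byte[14]=80: continuation. acc=(acc<<6)|0x00=0x440
Completed: cp=U+0440 (starts at byte 13)
Byte[15]=7C: 1-byte ASCII. cp=U+007C

Answer: 0 1 2 6 10 13 15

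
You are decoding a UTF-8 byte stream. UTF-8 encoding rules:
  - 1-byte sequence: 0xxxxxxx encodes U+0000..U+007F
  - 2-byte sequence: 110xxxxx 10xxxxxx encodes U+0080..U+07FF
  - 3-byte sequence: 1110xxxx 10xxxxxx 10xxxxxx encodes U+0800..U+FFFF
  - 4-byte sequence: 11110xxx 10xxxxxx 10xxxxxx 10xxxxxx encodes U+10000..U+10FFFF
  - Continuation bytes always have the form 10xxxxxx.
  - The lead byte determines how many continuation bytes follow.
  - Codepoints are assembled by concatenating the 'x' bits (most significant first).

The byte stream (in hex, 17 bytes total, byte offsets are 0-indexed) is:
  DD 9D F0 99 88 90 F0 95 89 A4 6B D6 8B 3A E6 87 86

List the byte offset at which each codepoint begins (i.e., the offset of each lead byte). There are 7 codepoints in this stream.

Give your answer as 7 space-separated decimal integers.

Byte[0]=DD: 2-byte lead, need 1 cont bytes. acc=0x1D
Byte[1]=9D: continuation. acc=(acc<<6)|0x1D=0x75D
Completed: cp=U+075D (starts at byte 0)
Byte[2]=F0: 4-byte lead, need 3 cont bytes. acc=0x0
Byte[3]=99: continuation. acc=(acc<<6)|0x19=0x19
Byte[4]=88: continuation. acc=(acc<<6)|0x08=0x648
Byte[5]=90: continuation. acc=(acc<<6)|0x10=0x19210
Completed: cp=U+19210 (starts at byte 2)
Byte[6]=F0: 4-byte lead, need 3 cont bytes. acc=0x0
Byte[7]=95: continuation. acc=(acc<<6)|0x15=0x15
Byte[8]=89: continuation. acc=(acc<<6)|0x09=0x549
Byte[9]=A4: continuation. acc=(acc<<6)|0x24=0x15264
Completed: cp=U+15264 (starts at byte 6)
Byte[10]=6B: 1-byte ASCII. cp=U+006B
Byte[11]=D6: 2-byte lead, need 1 cont bytes. acc=0x16
Byte[12]=8B: continuation. acc=(acc<<6)|0x0B=0x58B
Completed: cp=U+058B (starts at byte 11)
Byte[13]=3A: 1-byte ASCII. cp=U+003A
Byte[14]=E6: 3-byte lead, need 2 cont bytes. acc=0x6
Byte[15]=87: continuation. acc=(acc<<6)|0x07=0x187
Byte[16]=86: continuation. acc=(acc<<6)|0x06=0x61C6
Completed: cp=U+61C6 (starts at byte 14)

Answer: 0 2 6 10 11 13 14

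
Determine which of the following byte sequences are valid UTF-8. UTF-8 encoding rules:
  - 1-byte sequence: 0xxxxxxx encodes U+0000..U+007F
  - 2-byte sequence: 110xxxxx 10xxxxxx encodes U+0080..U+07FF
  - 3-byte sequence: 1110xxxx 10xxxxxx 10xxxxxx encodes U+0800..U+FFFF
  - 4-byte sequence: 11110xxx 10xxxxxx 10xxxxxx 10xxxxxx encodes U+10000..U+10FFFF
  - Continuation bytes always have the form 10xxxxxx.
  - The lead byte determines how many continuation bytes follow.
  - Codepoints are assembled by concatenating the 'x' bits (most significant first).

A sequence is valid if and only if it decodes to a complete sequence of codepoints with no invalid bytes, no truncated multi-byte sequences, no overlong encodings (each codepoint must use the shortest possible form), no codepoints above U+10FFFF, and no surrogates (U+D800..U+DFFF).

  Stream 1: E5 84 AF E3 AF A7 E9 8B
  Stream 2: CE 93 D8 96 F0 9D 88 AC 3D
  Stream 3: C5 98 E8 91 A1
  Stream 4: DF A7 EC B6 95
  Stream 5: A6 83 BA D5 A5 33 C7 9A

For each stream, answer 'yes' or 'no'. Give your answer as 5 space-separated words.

Answer: no yes yes yes no

Derivation:
Stream 1: error at byte offset 8. INVALID
Stream 2: decodes cleanly. VALID
Stream 3: decodes cleanly. VALID
Stream 4: decodes cleanly. VALID
Stream 5: error at byte offset 0. INVALID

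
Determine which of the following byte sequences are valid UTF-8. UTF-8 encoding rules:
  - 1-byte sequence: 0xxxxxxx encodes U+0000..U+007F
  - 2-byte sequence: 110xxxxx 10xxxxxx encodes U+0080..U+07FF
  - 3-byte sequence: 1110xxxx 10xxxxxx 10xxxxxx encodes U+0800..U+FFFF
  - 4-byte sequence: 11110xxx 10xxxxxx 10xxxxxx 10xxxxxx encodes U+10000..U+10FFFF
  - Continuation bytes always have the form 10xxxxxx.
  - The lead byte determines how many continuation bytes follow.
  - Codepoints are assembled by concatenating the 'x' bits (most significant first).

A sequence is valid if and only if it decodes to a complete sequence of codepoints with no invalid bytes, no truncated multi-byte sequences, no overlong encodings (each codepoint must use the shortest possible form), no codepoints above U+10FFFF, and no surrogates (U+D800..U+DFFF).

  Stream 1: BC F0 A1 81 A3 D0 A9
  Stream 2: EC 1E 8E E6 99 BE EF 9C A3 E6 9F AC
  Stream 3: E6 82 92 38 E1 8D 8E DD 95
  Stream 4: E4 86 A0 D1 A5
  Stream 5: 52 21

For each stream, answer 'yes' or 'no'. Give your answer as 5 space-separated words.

Answer: no no yes yes yes

Derivation:
Stream 1: error at byte offset 0. INVALID
Stream 2: error at byte offset 1. INVALID
Stream 3: decodes cleanly. VALID
Stream 4: decodes cleanly. VALID
Stream 5: decodes cleanly. VALID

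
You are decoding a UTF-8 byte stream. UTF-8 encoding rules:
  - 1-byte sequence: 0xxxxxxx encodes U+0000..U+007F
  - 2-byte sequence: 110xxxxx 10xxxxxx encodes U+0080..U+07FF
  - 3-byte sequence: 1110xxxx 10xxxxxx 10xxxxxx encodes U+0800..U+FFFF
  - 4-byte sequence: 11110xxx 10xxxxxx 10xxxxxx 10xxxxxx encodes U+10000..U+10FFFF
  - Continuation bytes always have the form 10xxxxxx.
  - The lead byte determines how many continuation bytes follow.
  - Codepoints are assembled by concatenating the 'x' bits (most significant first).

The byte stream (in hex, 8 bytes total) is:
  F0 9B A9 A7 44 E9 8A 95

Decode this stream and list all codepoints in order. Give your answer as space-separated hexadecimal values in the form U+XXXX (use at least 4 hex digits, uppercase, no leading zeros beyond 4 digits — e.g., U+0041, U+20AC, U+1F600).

Answer: U+1BA67 U+0044 U+9295

Derivation:
Byte[0]=F0: 4-byte lead, need 3 cont bytes. acc=0x0
Byte[1]=9B: continuation. acc=(acc<<6)|0x1B=0x1B
Byte[2]=A9: continuation. acc=(acc<<6)|0x29=0x6E9
Byte[3]=A7: continuation. acc=(acc<<6)|0x27=0x1BA67
Completed: cp=U+1BA67 (starts at byte 0)
Byte[4]=44: 1-byte ASCII. cp=U+0044
Byte[5]=E9: 3-byte lead, need 2 cont bytes. acc=0x9
Byte[6]=8A: continuation. acc=(acc<<6)|0x0A=0x24A
Byte[7]=95: continuation. acc=(acc<<6)|0x15=0x9295
Completed: cp=U+9295 (starts at byte 5)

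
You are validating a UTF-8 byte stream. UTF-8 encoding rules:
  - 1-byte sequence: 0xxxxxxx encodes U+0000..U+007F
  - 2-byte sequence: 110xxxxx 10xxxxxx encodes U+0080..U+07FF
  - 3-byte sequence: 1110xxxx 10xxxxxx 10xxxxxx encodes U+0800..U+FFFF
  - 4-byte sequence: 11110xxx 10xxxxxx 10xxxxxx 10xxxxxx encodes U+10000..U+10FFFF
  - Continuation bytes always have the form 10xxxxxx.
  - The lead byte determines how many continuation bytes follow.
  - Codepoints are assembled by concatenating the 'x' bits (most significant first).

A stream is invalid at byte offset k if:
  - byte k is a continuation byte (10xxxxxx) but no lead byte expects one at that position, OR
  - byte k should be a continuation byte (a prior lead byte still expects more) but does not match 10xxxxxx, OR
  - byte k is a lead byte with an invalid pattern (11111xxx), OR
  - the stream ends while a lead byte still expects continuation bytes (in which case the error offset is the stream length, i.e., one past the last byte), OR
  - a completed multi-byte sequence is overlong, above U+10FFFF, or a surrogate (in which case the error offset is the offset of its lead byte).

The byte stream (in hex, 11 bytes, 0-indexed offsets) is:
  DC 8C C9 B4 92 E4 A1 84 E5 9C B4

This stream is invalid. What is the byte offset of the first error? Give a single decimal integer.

Answer: 4

Derivation:
Byte[0]=DC: 2-byte lead, need 1 cont bytes. acc=0x1C
Byte[1]=8C: continuation. acc=(acc<<6)|0x0C=0x70C
Completed: cp=U+070C (starts at byte 0)
Byte[2]=C9: 2-byte lead, need 1 cont bytes. acc=0x9
Byte[3]=B4: continuation. acc=(acc<<6)|0x34=0x274
Completed: cp=U+0274 (starts at byte 2)
Byte[4]=92: INVALID lead byte (not 0xxx/110x/1110/11110)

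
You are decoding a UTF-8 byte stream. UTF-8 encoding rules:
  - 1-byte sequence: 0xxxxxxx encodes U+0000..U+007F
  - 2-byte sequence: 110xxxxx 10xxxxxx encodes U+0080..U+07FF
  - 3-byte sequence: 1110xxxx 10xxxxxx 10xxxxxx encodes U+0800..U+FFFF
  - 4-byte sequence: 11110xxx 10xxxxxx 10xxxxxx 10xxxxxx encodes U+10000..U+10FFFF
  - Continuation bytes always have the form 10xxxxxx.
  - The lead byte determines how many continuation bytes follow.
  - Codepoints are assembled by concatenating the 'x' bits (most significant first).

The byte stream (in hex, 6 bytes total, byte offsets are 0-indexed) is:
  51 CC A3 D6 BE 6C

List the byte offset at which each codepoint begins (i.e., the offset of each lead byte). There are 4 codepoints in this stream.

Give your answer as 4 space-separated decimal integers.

Answer: 0 1 3 5

Derivation:
Byte[0]=51: 1-byte ASCII. cp=U+0051
Byte[1]=CC: 2-byte lead, need 1 cont bytes. acc=0xC
Byte[2]=A3: continuation. acc=(acc<<6)|0x23=0x323
Completed: cp=U+0323 (starts at byte 1)
Byte[3]=D6: 2-byte lead, need 1 cont bytes. acc=0x16
Byte[4]=BE: continuation. acc=(acc<<6)|0x3E=0x5BE
Completed: cp=U+05BE (starts at byte 3)
Byte[5]=6C: 1-byte ASCII. cp=U+006C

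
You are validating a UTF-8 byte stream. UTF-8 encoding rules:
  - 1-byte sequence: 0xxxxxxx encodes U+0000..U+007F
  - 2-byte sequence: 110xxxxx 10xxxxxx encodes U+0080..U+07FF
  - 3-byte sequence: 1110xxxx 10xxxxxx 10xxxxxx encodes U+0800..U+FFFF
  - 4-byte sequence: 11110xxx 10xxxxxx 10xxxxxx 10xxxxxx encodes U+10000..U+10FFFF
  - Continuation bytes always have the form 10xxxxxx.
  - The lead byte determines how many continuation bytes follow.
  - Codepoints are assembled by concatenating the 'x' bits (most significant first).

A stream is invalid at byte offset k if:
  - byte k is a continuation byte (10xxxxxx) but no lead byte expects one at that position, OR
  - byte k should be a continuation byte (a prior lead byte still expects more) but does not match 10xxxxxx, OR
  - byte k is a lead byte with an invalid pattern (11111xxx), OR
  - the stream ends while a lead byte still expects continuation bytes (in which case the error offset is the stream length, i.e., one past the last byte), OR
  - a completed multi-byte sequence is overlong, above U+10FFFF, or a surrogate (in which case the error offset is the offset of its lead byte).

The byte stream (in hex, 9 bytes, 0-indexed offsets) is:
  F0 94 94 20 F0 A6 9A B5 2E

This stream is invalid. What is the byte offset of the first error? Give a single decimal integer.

Answer: 3

Derivation:
Byte[0]=F0: 4-byte lead, need 3 cont bytes. acc=0x0
Byte[1]=94: continuation. acc=(acc<<6)|0x14=0x14
Byte[2]=94: continuation. acc=(acc<<6)|0x14=0x514
Byte[3]=20: expected 10xxxxxx continuation. INVALID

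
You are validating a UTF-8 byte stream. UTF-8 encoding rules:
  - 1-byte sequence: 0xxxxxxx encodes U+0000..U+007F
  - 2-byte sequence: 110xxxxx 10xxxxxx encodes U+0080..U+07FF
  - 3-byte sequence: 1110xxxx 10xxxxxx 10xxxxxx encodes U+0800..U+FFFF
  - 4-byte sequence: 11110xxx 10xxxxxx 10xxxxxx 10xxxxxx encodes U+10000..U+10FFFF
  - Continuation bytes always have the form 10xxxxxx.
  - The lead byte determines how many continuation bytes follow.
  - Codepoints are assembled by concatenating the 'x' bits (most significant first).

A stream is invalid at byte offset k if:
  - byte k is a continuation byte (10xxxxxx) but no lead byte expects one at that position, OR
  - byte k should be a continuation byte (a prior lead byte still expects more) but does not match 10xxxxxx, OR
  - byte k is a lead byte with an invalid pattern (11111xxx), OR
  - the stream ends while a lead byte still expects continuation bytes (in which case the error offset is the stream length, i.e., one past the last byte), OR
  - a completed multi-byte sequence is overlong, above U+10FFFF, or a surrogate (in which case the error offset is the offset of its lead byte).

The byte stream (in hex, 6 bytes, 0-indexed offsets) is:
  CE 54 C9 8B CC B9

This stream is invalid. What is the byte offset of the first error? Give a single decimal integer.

Answer: 1

Derivation:
Byte[0]=CE: 2-byte lead, need 1 cont bytes. acc=0xE
Byte[1]=54: expected 10xxxxxx continuation. INVALID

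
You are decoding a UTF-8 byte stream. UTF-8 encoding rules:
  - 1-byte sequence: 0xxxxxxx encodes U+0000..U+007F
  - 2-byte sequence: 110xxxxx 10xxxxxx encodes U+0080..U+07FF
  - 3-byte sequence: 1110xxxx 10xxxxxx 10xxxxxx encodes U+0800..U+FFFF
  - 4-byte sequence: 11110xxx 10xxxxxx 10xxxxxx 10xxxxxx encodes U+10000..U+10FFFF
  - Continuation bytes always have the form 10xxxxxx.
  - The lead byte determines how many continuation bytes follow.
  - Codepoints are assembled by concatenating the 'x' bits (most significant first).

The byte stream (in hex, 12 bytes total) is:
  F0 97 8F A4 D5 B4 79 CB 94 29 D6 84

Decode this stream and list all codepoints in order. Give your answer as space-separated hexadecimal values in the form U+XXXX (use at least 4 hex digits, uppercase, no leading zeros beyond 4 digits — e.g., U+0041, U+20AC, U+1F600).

Byte[0]=F0: 4-byte lead, need 3 cont bytes. acc=0x0
Byte[1]=97: continuation. acc=(acc<<6)|0x17=0x17
Byte[2]=8F: continuation. acc=(acc<<6)|0x0F=0x5CF
Byte[3]=A4: continuation. acc=(acc<<6)|0x24=0x173E4
Completed: cp=U+173E4 (starts at byte 0)
Byte[4]=D5: 2-byte lead, need 1 cont bytes. acc=0x15
Byte[5]=B4: continuation. acc=(acc<<6)|0x34=0x574
Completed: cp=U+0574 (starts at byte 4)
Byte[6]=79: 1-byte ASCII. cp=U+0079
Byte[7]=CB: 2-byte lead, need 1 cont bytes. acc=0xB
Byte[8]=94: continuation. acc=(acc<<6)|0x14=0x2D4
Completed: cp=U+02D4 (starts at byte 7)
Byte[9]=29: 1-byte ASCII. cp=U+0029
Byte[10]=D6: 2-byte lead, need 1 cont bytes. acc=0x16
Byte[11]=84: continuation. acc=(acc<<6)|0x04=0x584
Completed: cp=U+0584 (starts at byte 10)

Answer: U+173E4 U+0574 U+0079 U+02D4 U+0029 U+0584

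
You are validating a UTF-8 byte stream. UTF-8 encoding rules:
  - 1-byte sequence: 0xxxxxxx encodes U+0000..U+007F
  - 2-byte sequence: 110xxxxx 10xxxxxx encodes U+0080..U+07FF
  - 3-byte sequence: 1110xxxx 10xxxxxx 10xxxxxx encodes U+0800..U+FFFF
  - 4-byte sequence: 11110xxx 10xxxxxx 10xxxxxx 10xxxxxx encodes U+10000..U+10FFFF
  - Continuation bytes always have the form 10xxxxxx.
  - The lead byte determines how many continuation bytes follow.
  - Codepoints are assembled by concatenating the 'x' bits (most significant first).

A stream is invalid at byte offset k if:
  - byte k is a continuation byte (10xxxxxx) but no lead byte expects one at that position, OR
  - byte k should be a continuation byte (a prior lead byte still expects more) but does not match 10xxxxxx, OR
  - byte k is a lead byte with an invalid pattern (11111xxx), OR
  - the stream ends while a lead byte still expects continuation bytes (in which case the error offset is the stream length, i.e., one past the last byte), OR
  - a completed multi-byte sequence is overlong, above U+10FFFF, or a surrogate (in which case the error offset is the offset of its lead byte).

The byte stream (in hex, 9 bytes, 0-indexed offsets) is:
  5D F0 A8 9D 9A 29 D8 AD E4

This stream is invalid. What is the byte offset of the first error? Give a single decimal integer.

Answer: 9

Derivation:
Byte[0]=5D: 1-byte ASCII. cp=U+005D
Byte[1]=F0: 4-byte lead, need 3 cont bytes. acc=0x0
Byte[2]=A8: continuation. acc=(acc<<6)|0x28=0x28
Byte[3]=9D: continuation. acc=(acc<<6)|0x1D=0xA1D
Byte[4]=9A: continuation. acc=(acc<<6)|0x1A=0x2875A
Completed: cp=U+2875A (starts at byte 1)
Byte[5]=29: 1-byte ASCII. cp=U+0029
Byte[6]=D8: 2-byte lead, need 1 cont bytes. acc=0x18
Byte[7]=AD: continuation. acc=(acc<<6)|0x2D=0x62D
Completed: cp=U+062D (starts at byte 6)
Byte[8]=E4: 3-byte lead, need 2 cont bytes. acc=0x4
Byte[9]: stream ended, expected continuation. INVALID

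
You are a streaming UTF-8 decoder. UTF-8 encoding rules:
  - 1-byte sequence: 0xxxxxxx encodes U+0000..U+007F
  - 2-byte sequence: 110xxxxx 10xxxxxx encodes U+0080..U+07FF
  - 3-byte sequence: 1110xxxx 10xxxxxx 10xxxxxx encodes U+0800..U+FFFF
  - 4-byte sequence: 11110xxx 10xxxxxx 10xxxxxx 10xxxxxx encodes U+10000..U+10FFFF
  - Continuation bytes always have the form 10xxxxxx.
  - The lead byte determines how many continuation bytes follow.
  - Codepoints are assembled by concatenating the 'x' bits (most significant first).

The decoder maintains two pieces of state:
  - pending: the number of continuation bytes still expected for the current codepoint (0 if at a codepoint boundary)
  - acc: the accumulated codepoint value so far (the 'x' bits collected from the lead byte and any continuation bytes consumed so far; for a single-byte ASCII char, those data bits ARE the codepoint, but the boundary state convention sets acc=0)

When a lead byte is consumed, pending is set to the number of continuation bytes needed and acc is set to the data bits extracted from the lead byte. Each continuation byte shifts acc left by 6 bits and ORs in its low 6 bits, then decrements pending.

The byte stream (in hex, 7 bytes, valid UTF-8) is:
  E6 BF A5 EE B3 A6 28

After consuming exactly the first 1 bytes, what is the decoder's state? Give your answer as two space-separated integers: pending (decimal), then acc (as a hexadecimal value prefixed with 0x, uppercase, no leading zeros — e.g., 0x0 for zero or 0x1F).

Answer: 2 0x6

Derivation:
Byte[0]=E6: 3-byte lead. pending=2, acc=0x6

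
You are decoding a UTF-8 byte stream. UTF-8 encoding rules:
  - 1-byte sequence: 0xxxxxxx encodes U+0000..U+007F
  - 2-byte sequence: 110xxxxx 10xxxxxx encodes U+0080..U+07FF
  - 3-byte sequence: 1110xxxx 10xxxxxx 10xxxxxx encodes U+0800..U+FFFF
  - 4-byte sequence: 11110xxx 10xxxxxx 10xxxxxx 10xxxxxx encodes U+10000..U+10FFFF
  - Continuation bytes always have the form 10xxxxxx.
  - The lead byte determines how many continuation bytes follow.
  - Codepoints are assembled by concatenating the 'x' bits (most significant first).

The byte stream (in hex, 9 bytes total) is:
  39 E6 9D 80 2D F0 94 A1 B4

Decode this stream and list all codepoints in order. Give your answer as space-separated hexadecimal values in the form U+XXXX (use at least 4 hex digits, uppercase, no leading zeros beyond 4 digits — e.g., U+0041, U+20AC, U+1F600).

Answer: U+0039 U+6740 U+002D U+14874

Derivation:
Byte[0]=39: 1-byte ASCII. cp=U+0039
Byte[1]=E6: 3-byte lead, need 2 cont bytes. acc=0x6
Byte[2]=9D: continuation. acc=(acc<<6)|0x1D=0x19D
Byte[3]=80: continuation. acc=(acc<<6)|0x00=0x6740
Completed: cp=U+6740 (starts at byte 1)
Byte[4]=2D: 1-byte ASCII. cp=U+002D
Byte[5]=F0: 4-byte lead, need 3 cont bytes. acc=0x0
Byte[6]=94: continuation. acc=(acc<<6)|0x14=0x14
Byte[7]=A1: continuation. acc=(acc<<6)|0x21=0x521
Byte[8]=B4: continuation. acc=(acc<<6)|0x34=0x14874
Completed: cp=U+14874 (starts at byte 5)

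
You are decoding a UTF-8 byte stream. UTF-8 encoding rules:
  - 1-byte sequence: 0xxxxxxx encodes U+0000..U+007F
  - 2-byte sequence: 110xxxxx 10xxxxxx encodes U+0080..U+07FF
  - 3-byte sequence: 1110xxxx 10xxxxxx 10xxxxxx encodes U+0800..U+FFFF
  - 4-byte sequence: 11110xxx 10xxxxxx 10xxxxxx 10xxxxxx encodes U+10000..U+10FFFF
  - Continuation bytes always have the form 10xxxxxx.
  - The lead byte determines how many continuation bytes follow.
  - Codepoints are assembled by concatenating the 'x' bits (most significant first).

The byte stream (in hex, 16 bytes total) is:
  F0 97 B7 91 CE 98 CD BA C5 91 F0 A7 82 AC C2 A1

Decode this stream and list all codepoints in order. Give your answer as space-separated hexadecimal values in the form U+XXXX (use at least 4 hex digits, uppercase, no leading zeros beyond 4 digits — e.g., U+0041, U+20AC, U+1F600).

Answer: U+17DD1 U+0398 U+037A U+0151 U+270AC U+00A1

Derivation:
Byte[0]=F0: 4-byte lead, need 3 cont bytes. acc=0x0
Byte[1]=97: continuation. acc=(acc<<6)|0x17=0x17
Byte[2]=B7: continuation. acc=(acc<<6)|0x37=0x5F7
Byte[3]=91: continuation. acc=(acc<<6)|0x11=0x17DD1
Completed: cp=U+17DD1 (starts at byte 0)
Byte[4]=CE: 2-byte lead, need 1 cont bytes. acc=0xE
Byte[5]=98: continuation. acc=(acc<<6)|0x18=0x398
Completed: cp=U+0398 (starts at byte 4)
Byte[6]=CD: 2-byte lead, need 1 cont bytes. acc=0xD
Byte[7]=BA: continuation. acc=(acc<<6)|0x3A=0x37A
Completed: cp=U+037A (starts at byte 6)
Byte[8]=C5: 2-byte lead, need 1 cont bytes. acc=0x5
Byte[9]=91: continuation. acc=(acc<<6)|0x11=0x151
Completed: cp=U+0151 (starts at byte 8)
Byte[10]=F0: 4-byte lead, need 3 cont bytes. acc=0x0
Byte[11]=A7: continuation. acc=(acc<<6)|0x27=0x27
Byte[12]=82: continuation. acc=(acc<<6)|0x02=0x9C2
Byte[13]=AC: continuation. acc=(acc<<6)|0x2C=0x270AC
Completed: cp=U+270AC (starts at byte 10)
Byte[14]=C2: 2-byte lead, need 1 cont bytes. acc=0x2
Byte[15]=A1: continuation. acc=(acc<<6)|0x21=0xA1
Completed: cp=U+00A1 (starts at byte 14)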